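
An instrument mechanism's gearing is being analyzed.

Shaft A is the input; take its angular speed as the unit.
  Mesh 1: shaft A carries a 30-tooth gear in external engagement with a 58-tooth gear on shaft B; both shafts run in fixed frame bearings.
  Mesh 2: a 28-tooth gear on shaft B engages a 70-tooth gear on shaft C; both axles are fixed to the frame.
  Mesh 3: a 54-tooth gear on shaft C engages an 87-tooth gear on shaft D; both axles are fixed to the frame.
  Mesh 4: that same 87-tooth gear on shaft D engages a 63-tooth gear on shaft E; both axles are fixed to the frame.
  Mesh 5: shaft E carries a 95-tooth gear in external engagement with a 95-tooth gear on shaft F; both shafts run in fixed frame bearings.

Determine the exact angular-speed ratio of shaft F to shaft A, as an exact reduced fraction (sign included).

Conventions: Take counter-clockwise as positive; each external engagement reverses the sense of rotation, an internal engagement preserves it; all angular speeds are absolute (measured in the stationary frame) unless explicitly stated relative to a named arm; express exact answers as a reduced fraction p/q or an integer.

class = fixed-axis compound train [5 meshes; 5 ratios multiply, 5 sense flips]
mesh 1 [30T→58T]: running ratio 15/29, sense −
mesh 2 [28T→70T]: running ratio 6/29, sense +
mesh 3 [54T→87T]: running ratio 108/841, sense −
mesh 4 [87T→63T]: running ratio 36/203, sense +
mesh 5 [95T→95T]: running ratio 36/203, sense −
ω_out/ω_in = -36/203

-36/203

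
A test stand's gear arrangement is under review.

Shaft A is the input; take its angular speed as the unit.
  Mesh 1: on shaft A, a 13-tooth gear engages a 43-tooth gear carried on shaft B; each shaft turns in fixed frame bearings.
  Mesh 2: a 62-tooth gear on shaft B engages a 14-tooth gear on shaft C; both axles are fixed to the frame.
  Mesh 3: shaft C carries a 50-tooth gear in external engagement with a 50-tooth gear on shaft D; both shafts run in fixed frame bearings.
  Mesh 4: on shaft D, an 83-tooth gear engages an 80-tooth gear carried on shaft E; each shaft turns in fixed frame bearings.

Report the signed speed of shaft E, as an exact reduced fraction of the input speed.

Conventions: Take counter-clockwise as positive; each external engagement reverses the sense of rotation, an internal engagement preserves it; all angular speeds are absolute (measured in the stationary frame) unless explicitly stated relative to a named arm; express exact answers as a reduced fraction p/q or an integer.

4-mesh fixed-axis compound train (all bearings frame-fixed)
mesh 1 [13T→43T]: |ω|/ω_in = 1×13/43 = 13/43, sense flips to −
mesh 2 [62T→14T]: |ω|/ω_in = (13/43)×62/14 = 403/301, sense flips to +
mesh 3 [50T→50T]: |ω|/ω_in = (403/301)×50/50 = 403/301, sense flips to −
mesh 4 [83T→80T]: |ω|/ω_in = (403/301)×83/80 = 33449/24080, sense flips to +
signed output speed (× input speed) = 33449/24080

33449/24080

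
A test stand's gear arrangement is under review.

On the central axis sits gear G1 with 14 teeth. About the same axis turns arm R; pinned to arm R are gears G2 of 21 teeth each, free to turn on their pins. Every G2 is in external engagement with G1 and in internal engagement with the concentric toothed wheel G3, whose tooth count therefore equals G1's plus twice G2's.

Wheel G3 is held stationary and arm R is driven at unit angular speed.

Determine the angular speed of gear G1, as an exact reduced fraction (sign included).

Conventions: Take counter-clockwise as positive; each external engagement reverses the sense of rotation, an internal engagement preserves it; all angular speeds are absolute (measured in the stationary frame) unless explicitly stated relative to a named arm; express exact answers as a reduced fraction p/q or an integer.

planetary set (14T centre, 21T on arm, 56T internal) — Willis relation
ring teeth: 14 + 2·21 = 56
14(ω_sun−ω_arm) = −56(ω_ring−ω_arm),  ω_ring = 0, ω_arm = 1
ω_sun = 1 − (56/14)(0−1) = 5
exact speed ratio = 5

5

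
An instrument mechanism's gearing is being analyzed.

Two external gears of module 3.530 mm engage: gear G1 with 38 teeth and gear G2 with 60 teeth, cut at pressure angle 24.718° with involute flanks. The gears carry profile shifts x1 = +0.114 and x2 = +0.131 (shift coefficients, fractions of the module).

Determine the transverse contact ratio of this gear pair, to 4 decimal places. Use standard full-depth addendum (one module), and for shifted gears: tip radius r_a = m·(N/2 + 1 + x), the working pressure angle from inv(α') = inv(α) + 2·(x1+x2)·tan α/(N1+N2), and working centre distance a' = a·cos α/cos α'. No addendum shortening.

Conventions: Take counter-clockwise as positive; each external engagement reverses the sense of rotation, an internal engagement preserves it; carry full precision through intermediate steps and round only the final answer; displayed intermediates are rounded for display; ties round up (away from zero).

1.5128

topology: single-mesh involute geometry — m = 3.530, 38T/60T pair
base radii: r_b1 = 60.924836, r_b2 = 96.197109
tip radii: r_a1 = 71.002420, r_a2 = 109.892430
inv(α') = inv(24.718°) + 2·(+0.114+0.131)·tan α/(38+60) = 0.03122045  ⇒  α' = 25.32329°
a' = a·cos α / cos α' = 172.9700·cos 24.718°/cos 25.32329° = 173.825002
action lengths: √(r_a1²−r_b1²) = 36.462420, √(r_a2²−r_b2²) = 53.126852
base pitch p_b = π·m·cos α = 10.073738
CR = (36.462420 + 53.126852 − 173.825002·sin 25.32329°)/10.073738 = 1.512837
contact ratio ≈ 1.5128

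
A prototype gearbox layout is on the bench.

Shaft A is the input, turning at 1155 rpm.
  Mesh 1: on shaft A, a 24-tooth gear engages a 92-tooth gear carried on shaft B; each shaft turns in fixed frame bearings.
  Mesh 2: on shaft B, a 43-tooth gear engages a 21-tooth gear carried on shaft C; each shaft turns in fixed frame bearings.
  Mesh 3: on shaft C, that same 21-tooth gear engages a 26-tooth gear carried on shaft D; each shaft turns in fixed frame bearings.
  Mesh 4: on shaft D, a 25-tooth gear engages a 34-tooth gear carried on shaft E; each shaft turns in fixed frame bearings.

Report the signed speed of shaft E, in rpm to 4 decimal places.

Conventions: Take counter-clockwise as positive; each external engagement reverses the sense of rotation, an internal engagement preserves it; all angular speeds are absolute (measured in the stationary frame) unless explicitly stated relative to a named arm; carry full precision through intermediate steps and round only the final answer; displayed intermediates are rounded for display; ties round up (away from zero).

+366.4052 rpm

class = fixed-axis compound train [4 meshes; 4 ratios multiply, 4 sense flips]
mesh 1 [24T→92T]: ω = 1155.0000×24/92 = 301.3043 rpm, sense flips to −
mesh 2 [43T→21T]: ω = 301.3043×43/21 = 616.9565 rpm, sense flips to +
mesh 3 [21T→26T]: ω = 616.9565×21/26 = 498.3110 rpm, sense flips to −
mesh 4 [25T→34T]: ω = 498.3110×25/34 = 366.4052 rpm, sense flips to +
signed output speed = +366.4052 rpm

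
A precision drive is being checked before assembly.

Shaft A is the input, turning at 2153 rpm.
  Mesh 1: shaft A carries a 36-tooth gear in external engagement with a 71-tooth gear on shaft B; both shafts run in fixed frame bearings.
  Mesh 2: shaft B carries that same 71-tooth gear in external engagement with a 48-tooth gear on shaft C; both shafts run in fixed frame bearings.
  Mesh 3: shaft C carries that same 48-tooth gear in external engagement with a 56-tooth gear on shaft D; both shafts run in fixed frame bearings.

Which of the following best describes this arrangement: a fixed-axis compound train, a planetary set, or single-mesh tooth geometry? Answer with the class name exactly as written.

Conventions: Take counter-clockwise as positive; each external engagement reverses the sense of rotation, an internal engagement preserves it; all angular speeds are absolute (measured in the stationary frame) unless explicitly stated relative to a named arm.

recognized (4 fixed axles, 3 meshes): fixed-axis compound train
classification: fixed-axis compound train

fixed-axis compound train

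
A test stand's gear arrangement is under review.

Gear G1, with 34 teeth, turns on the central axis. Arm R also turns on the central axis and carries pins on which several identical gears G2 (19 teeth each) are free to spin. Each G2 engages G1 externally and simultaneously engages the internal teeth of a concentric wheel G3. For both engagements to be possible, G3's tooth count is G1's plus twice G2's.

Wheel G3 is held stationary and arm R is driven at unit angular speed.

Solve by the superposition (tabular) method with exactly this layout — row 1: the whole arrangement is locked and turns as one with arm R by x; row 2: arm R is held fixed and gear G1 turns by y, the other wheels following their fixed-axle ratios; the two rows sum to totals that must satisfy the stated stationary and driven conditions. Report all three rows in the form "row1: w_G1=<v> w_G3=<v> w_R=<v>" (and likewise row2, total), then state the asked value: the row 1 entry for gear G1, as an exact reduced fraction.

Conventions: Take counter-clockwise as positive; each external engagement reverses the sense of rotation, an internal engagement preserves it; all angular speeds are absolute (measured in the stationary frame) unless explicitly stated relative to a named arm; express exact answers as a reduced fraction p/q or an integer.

recognized (axles ride arm R): planetary set, 34/19/72 teeth
row 1: whole set turns with the arm by x
row 2: sun turns y, ring = −(34/72)·y, arm 0
boundary: total ω_ring = x − (34/72)·y = 0 and total ω_arm = x = 1  ⇒  y = 36/17, x = 1
row 2 ring = −(34/72)·36/17 = -1
totals (row 1 + row 2): sun 1 + 36/17 = 53/17, ring 1 + (-1) = 0, arm 1 + 0 = 1
asked cell (row1, sun) = 1

row1: w_G1=1 w_G3=1 w_R=1
row2: w_G1=36/17 w_G3=-1 w_R=0
total: w_G1=53/17 w_G3=0 w_R=1
asked value: 1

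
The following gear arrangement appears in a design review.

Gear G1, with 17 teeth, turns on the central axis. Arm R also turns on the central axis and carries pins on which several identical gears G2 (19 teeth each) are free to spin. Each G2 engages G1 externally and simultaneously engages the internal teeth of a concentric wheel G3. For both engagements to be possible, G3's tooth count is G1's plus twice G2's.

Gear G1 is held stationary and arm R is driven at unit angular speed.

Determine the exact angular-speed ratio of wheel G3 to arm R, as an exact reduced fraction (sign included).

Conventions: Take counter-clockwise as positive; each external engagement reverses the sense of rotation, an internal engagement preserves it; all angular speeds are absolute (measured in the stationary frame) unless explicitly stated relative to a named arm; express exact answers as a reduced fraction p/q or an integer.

topology: planetary set — G1 17T / G2 19T / G3 55T, arm = carrier (Willis)
ring teeth: 17 + 2·19 = 55
17(ω_sun−ω_arm) = −55(ω_ring−ω_arm),  ω_sun = 0, ω_arm = 1
ω_ring = 1 − (17/55)(0−1) = 72/55
ω_out/ω_in = 72/55

72/55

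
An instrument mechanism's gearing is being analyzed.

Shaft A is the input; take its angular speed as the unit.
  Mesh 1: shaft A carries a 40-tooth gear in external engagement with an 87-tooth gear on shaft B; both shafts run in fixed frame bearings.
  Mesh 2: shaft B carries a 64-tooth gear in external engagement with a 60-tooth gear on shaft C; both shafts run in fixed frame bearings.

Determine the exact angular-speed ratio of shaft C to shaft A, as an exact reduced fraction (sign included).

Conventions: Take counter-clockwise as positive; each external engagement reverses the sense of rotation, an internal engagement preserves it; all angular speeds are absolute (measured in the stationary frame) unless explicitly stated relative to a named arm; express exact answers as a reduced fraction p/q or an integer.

class = fixed-axis compound train [2 meshes; 2 ratios multiply, 2 sense flips]
mesh 1 [40T→87T]: running ratio 40/87, sense −
mesh 2 [64T→60T]: running ratio 128/261, sense +
ω_out/ω_in = 128/261

128/261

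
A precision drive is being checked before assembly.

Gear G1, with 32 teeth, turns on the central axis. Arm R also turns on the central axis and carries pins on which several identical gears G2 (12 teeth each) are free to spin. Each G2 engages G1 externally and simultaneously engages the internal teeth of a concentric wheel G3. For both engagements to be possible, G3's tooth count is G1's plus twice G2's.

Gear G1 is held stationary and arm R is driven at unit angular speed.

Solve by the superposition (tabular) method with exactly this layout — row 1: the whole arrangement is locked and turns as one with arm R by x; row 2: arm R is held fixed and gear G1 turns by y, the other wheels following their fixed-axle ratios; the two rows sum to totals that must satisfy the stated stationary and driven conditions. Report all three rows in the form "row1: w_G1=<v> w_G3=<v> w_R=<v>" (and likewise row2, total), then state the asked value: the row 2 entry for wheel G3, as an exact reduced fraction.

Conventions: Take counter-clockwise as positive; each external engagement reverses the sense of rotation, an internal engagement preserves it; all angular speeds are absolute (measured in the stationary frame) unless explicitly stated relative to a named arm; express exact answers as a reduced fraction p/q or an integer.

recognized (axles ride arm R): planetary set, 32/12/56 teeth
row 1: whole set turns with the arm by x
superposition row 2 [arm held]: sun y, ring −(32/56)·y, arm 0
boundary: total ω_sun = x + y = 0 and total ω_arm = x = 1  ⇒  y = -1, x = 1
row 2 ring = −(32/56)·(-1) = 4/7
totals (row 1 + row 2): sun 1 + (-1) = 0, ring 1 + 4/7 = 11/7, arm 1 + 0 = 1
asked cell (row2, ring) = 4/7

row1: w_G1=1 w_G3=1 w_R=1
row2: w_G1=-1 w_G3=4/7 w_R=0
total: w_G1=0 w_G3=11/7 w_R=1
asked value: 4/7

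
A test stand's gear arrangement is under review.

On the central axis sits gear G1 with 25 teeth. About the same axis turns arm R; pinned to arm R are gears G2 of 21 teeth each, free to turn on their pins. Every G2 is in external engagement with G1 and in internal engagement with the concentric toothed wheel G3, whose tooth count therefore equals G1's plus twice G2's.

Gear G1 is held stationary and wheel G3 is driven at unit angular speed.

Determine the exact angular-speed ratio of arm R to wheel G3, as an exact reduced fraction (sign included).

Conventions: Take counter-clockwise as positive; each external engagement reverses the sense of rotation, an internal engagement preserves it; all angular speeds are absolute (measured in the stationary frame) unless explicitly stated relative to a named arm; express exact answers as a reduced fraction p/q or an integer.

planetary set (25T centre, 21T on arm, 67T internal) — Willis relation
ring teeth: 25 + 2·21 = 67
25(ω_sun−ω_arm) = −67(ω_ring−ω_arm),  ω_sun = 0, ω_ring = 1
25(0−ω_arm) = −67(1−ω_arm)  ⇒  92·ω_arm = 67  ⇒  ω_arm = 67/92
ω_out/ω_in = 67/92

67/92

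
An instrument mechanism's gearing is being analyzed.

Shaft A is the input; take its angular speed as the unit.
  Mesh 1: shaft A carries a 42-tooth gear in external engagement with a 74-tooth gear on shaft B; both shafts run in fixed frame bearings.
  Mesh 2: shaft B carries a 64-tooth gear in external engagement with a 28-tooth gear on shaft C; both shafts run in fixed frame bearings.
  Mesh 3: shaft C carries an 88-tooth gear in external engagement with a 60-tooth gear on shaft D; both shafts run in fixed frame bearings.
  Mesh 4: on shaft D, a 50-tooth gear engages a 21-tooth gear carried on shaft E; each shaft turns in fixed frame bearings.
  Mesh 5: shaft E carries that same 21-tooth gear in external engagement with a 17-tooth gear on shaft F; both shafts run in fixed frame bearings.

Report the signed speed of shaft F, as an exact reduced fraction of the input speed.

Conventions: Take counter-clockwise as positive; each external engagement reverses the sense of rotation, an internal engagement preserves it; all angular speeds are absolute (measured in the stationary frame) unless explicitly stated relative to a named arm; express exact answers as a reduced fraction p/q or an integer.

5-mesh fixed-axis compound train (all bearings frame-fixed)
mesh 1 [42T→74T]: |ω|/ω_in = 1×42/74 = 21/37, sense flips to −
mesh 2 [64T→28T]: |ω|/ω_in = (21/37)×64/28 = 48/37, sense flips to +
mesh 3 [88T→60T]: |ω|/ω_in = (48/37)×88/60 = 352/185, sense flips to −
mesh 4 [50T→21T]: |ω|/ω_in = (352/185)×50/21 = 3520/777, sense flips to +
mesh 5 [21T→17T]: |ω|/ω_in = (3520/777)×21/17 = 3520/629, sense flips to −
signed output speed (× input speed) = -3520/629

-3520/629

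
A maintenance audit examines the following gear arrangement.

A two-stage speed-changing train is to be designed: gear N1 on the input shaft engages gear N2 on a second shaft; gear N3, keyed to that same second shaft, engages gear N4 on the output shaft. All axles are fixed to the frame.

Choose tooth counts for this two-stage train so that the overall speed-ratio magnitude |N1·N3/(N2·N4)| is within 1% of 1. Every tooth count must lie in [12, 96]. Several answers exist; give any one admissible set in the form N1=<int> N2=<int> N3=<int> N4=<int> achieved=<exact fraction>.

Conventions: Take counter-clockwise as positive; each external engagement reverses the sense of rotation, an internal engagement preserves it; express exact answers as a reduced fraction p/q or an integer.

class = fixed-axis compound train [2-stage, 1 wanted]
target = 1/1 in lowest terms: an exact hit needs N1·N3 = k·1 and N2·N4 = k·1 for one integer k, every count in [12, 96]; additionally prefer no 1:1 stage (N1 ≠ N2, N3 ≠ N4)
k = 1…155: no 1:1-free in-range split of k·1 and k·1 into factor pairs; take k = 156
k = 156: N1·N3 = 156 = 12·13, N2·N4 = 156 = 13·12
achieved = 12·13/(13·12) = 1; |achieved − target| = 0 ≤ 1/100 ✓

N1=12 N2=13 N3=13 N4=12 achieved=1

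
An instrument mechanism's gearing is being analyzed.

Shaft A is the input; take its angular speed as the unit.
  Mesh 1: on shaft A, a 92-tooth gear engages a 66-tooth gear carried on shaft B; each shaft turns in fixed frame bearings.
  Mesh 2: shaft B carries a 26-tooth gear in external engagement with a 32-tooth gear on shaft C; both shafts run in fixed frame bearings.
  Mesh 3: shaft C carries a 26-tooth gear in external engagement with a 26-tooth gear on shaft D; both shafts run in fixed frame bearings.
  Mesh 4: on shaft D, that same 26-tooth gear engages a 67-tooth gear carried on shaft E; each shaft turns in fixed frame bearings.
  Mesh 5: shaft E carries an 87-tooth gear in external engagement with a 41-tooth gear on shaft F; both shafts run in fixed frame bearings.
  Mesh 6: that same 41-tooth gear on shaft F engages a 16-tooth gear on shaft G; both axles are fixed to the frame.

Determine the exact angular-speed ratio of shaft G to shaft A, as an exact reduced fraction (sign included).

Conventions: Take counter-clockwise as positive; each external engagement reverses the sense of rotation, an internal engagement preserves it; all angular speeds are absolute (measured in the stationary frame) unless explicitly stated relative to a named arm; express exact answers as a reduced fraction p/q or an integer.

112723/47168

class = fixed-axis compound train [6 meshes; 6 ratios multiply, 6 sense flips]
mesh 1 [92T→66T]: running ratio 46/33, sense −
mesh 2 [26T→32T]: running ratio 299/264, sense +
mesh 3 [26T→26T]: running ratio 299/264, sense −
mesh 4 [26T→67T]: running ratio 3887/8844, sense +
mesh 5 [87T→41T]: running ratio 112723/120868, sense −
mesh 6 [41T→16T]: running ratio 112723/47168, sense +
ω_out/ω_in = 112723/47168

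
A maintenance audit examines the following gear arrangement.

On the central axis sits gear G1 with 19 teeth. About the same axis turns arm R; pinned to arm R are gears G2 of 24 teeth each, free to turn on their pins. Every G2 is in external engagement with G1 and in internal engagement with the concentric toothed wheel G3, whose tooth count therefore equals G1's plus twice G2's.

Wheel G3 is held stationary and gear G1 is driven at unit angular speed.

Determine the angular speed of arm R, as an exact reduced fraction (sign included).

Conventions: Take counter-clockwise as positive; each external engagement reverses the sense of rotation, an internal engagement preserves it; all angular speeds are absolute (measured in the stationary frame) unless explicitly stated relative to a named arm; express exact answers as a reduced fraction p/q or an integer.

recognized (axles ride arm R): planetary set, 19/24/67 teeth
ring teeth: 19 + 2·24 = 67
19(ω_sun−ω_arm) = −67(ω_ring−ω_arm),  ω_ring = 0, ω_sun = 1
19(1−ω_arm) = −67(0−ω_arm)  ⇒  86·ω_arm = 19  ⇒  ω_arm = 19/86
exact speed ratio = 19/86

19/86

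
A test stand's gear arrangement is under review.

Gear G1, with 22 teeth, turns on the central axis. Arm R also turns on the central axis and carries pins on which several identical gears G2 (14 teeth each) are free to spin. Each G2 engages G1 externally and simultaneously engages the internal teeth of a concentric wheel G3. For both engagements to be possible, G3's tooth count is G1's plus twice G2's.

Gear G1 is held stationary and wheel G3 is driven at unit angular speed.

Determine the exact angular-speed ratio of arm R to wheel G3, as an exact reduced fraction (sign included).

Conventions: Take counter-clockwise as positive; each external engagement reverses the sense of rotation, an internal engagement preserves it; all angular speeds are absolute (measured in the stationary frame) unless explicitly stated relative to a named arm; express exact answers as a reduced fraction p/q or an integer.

25/36

recognized (axles ride arm R): planetary set, 22/14/50 teeth
ring teeth: 22 + 2·14 = 50
22(ω_sun−ω_arm) = −50(ω_ring−ω_arm),  ω_sun = 0, ω_ring = 1
22(0−ω_arm) = −50(1−ω_arm)  ⇒  72·ω_arm = 50  ⇒  ω_arm = 25/36
ω_out/ω_in = 25/36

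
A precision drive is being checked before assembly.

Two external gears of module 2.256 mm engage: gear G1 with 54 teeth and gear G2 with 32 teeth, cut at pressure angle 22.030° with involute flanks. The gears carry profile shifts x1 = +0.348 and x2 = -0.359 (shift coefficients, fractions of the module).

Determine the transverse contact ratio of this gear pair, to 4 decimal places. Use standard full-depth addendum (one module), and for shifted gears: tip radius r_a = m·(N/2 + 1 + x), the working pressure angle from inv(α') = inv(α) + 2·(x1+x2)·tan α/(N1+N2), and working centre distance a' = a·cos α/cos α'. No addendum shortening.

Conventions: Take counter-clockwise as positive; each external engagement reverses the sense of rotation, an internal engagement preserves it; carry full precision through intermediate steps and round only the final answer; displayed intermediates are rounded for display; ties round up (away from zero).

class = single-mesh tooth geometry [involute pair 54T × 32T, m = 2.256]
base radii: r_b1 = 56.464668, r_b2 = 33.460544
tip radii: r_a1 = 63.953088, r_a2 = 37.542096
inv(α') = inv(22.030°) + 2·(+0.348-0.359)·tan α/(54+32) = 0.02003588  ⇒  α' = 21.99371°
a' = a·cos α / cos α' = 97.0080·cos 22.030°/cos 21.99371° = 96.983165
action lengths: √(r_a1²−r_b1²) = 30.028965, √(r_a2²−r_b2²) = 17.023542
base pitch p_b = π·m·cos α = 6.569962
CR = (30.028965 + 17.023542 − 96.983165·sin 21.99371°)/6.569962 = 1.633471
contact ratio ≈ 1.6335

1.6335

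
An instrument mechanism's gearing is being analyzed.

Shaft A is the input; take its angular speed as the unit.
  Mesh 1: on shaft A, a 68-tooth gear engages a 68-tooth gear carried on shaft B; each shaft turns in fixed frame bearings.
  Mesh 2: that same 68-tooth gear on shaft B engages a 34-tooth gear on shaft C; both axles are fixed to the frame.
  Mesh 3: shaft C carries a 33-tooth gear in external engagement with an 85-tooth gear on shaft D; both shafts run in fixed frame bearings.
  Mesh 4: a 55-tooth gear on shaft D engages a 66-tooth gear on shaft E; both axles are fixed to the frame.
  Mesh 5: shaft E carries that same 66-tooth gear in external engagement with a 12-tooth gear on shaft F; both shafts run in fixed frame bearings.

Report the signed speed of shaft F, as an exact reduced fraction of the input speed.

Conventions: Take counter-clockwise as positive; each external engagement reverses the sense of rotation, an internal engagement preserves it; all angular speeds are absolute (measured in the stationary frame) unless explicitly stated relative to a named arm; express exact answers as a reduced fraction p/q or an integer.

5-mesh fixed-axis compound train (all bearings frame-fixed)
mesh 1 [68T→68T]: |ω|/ω_in = 1×68/68 = 1, sense flips to −
mesh 2 [68T→34T]: |ω|/ω_in = 1×68/34 = 2, sense flips to +
mesh 3 [33T→85T]: |ω|/ω_in = 2×33/85 = 66/85, sense flips to −
mesh 4 [55T→66T]: |ω|/ω_in = (66/85)×55/66 = 11/17, sense flips to +
mesh 5 [66T→12T]: |ω|/ω_in = (11/17)×66/12 = 121/34, sense flips to −
signed output speed (× input speed) = -121/34

-121/34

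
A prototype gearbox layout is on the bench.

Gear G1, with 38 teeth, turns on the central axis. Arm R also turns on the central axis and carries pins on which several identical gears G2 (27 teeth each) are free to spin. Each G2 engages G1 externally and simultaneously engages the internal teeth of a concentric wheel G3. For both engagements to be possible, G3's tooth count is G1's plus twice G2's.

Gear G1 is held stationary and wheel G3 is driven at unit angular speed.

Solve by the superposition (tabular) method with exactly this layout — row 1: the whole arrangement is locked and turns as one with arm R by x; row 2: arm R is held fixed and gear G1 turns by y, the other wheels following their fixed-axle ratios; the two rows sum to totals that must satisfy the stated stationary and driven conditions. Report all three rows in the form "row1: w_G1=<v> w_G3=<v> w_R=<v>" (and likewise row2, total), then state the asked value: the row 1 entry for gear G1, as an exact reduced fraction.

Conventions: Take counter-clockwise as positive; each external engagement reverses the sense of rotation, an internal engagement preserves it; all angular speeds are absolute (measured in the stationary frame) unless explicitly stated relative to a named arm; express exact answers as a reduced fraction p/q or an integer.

topology: planetary set — G1 38T / G2 27T / G3 92T, arm = carrier (Willis)
row 1 (train locked, turned with arm): all members turn x
row 2 (arm held, sun turns y): ω_ring = −(38/92)·y, ω_arm = 0
boundary: total ω_sun = x + y = 0 and total ω_ring = x − (38/92)·y = 1  ⇒  y = -46/65, x = 46/65
row 2 ring = −(38/92)·(-46/65) = 19/65
totals (row 1 + row 2): sun 46/65 + (-46/65) = 0, ring 46/65 + 19/65 = 1, arm 46/65 + 0 = 46/65
asked cell (row1, sun) = 46/65

row1: w_G1=46/65 w_G3=46/65 w_R=46/65
row2: w_G1=-46/65 w_G3=19/65 w_R=0
total: w_G1=0 w_G3=1 w_R=46/65
asked value: 46/65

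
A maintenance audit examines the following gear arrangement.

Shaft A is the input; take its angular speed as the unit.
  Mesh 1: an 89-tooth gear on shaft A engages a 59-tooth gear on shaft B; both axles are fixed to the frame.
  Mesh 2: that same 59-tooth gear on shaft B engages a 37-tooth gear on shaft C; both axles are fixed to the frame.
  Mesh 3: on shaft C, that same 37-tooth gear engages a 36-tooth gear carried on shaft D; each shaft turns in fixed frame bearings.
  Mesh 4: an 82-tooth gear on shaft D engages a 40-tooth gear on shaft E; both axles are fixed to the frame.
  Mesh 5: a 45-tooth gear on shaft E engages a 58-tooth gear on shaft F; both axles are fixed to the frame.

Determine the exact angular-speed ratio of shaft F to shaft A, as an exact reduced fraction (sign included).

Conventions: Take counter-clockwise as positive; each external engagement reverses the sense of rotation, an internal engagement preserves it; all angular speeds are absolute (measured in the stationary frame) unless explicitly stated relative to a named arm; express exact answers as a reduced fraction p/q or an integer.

-3649/928

class = fixed-axis compound train [5 meshes; 5 ratios multiply, 5 sense flips]
mesh 1 [89T→59T]: running ratio 89/59, sense −
mesh 2 [59T→37T]: running ratio 89/37, sense +
mesh 3 [37T→36T]: running ratio 89/36, sense −
mesh 4 [82T→40T]: running ratio 3649/720, sense +
mesh 5 [45T→58T]: running ratio 3649/928, sense −
ω_out/ω_in = -3649/928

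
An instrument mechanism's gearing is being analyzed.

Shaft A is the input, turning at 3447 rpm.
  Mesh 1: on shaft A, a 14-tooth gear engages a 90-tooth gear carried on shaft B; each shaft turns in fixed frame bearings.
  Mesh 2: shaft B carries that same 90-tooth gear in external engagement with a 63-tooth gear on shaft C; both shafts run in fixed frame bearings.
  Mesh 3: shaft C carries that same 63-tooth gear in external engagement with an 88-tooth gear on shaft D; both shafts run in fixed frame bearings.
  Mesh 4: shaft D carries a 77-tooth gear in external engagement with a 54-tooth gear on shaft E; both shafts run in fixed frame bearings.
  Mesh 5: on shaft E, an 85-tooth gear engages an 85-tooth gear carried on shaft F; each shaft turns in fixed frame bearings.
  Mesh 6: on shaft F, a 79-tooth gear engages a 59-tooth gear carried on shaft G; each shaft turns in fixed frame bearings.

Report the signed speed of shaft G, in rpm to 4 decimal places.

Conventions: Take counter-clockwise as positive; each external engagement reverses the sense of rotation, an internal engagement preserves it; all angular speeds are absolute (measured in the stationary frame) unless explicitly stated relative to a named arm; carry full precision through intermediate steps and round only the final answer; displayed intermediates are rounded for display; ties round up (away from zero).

+1047.0290 rpm

topology: fixed-axis compound train — 6 meshes, A→G
mesh 1 [14T→90T]: ω = 3447.0000×14/90 = 536.2000 rpm, sense flips to −
mesh 2 [90T→63T]: ω = 536.2000×90/63 = 766.0000 rpm, sense flips to +
mesh 3 [63T→88T]: ω = 766.0000×63/88 = 548.3864 rpm, sense flips to −
mesh 4 [77T→54T]: ω = 548.3864×77/54 = 781.9583 rpm, sense flips to +
mesh 5 [85T→85T]: ω = 781.9583×85/85 = 781.9583 rpm, sense flips to −
mesh 6 [79T→59T]: ω = 781.9583×79/59 = 1047.0290 rpm, sense flips to +
signed output speed = +1047.0290 rpm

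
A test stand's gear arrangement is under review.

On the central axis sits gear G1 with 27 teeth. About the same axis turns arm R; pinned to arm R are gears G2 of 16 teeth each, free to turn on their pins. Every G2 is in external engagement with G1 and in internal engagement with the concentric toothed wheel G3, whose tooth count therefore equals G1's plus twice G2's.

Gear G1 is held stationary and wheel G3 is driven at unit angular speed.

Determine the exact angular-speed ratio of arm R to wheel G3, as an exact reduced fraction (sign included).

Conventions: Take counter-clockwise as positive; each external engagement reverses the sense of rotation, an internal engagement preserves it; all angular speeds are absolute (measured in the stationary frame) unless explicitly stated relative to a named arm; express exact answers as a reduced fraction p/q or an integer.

topology: planetary set — G1 27T / G2 16T / G3 59T, arm = carrier (Willis)
ring teeth: 27 + 2·16 = 59
27(ω_sun−ω_arm) = −59(ω_ring−ω_arm),  ω_sun = 0, ω_ring = 1
27(0−ω_arm) = −59(1−ω_arm)  ⇒  86·ω_arm = 59  ⇒  ω_arm = 59/86
ω_out/ω_in = 59/86

59/86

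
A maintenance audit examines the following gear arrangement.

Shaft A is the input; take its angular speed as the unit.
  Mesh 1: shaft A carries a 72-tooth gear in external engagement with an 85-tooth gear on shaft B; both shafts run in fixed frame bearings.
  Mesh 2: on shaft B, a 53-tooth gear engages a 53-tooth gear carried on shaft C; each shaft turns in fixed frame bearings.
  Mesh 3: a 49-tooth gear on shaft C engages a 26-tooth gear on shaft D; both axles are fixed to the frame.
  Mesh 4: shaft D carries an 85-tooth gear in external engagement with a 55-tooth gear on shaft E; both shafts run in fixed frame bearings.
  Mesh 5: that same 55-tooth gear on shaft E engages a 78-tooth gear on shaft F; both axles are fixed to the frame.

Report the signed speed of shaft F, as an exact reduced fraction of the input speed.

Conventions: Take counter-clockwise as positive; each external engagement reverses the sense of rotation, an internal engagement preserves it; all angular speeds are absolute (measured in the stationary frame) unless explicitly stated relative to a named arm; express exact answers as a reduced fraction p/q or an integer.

5-mesh fixed-axis compound train (all bearings frame-fixed)
mesh 1 [72T→85T]: |ω|/ω_in = 1×72/85 = 72/85, sense flips to −
mesh 2 [53T→53T]: |ω|/ω_in = (72/85)×53/53 = 72/85, sense flips to +
mesh 3 [49T→26T]: |ω|/ω_in = (72/85)×49/26 = 1764/1105, sense flips to −
mesh 4 [85T→55T]: |ω|/ω_in = (1764/1105)×85/55 = 1764/715, sense flips to +
mesh 5 [55T→78T]: |ω|/ω_in = (1764/715)×55/78 = 294/169, sense flips to −
signed output speed (× input speed) = -294/169

-294/169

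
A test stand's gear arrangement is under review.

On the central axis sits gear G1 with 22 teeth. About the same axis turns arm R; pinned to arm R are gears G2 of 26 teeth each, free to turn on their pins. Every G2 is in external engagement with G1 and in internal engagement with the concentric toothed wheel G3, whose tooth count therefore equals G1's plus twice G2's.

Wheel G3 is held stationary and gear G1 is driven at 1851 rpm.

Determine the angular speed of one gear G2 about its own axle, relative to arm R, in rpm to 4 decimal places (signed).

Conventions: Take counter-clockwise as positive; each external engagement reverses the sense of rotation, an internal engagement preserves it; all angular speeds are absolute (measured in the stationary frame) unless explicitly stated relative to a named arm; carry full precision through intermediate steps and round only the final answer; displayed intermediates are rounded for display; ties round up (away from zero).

-1207.3029 rpm

planetary set (22T centre, 26T on arm, 74T internal) — Willis relation
normalise by the input: solve with ω_sun = 1, then scale by 1851 rpm
ring teeth: 22 + 2·26 = 74
22(ω_sun−ω_arm) = −74(ω_ring−ω_arm),  ω_ring = 0, ω_sun = 1
22(1−ω_arm) = −74(0−ω_arm)  ⇒  96·ω_arm = 22  ⇒  ω_arm = 11/48
sun–planet mesh: 22·(1−11/48) = −26·(ω_p−ω_arm)  ⇒  ω_p−ω_arm = -407/624
scale: ω_p−ω_arm = -407/624 × 1851 rpm = -1207.3029 rpm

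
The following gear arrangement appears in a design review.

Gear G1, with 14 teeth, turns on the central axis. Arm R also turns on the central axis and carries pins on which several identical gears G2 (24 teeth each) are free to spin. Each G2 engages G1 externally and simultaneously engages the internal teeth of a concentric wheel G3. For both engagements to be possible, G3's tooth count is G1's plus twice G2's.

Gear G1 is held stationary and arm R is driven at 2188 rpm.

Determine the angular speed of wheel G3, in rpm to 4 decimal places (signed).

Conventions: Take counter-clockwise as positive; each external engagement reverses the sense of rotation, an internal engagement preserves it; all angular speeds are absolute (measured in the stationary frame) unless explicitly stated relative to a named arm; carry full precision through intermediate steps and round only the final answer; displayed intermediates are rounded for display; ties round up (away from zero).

topology: planetary set — G1 14T / G2 24T / G3 62T, arm = carrier (Willis)
normalise by the input: solve with ω_arm = 1, then scale by 2188 rpm
ring teeth: 14 + 2·24 = 62
14(ω_sun−ω_arm) = −62(ω_ring−ω_arm),  ω_sun = 0, ω_arm = 1
ω_ring = 1 − (14/62)(0−1) = 38/31
scale: ω_ring = 38/31 × 2188 rpm = +2682.0645 rpm

+2682.0645 rpm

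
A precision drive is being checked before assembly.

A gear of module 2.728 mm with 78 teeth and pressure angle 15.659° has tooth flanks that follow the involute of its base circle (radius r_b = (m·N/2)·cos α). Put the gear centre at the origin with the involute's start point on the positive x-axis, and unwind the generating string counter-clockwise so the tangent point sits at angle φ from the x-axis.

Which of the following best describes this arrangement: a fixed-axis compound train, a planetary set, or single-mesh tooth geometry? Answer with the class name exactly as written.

class = single-mesh tooth geometry [base-circle involute, m = 2.728, 78T]
classification: single-mesh tooth geometry

single-mesh tooth geometry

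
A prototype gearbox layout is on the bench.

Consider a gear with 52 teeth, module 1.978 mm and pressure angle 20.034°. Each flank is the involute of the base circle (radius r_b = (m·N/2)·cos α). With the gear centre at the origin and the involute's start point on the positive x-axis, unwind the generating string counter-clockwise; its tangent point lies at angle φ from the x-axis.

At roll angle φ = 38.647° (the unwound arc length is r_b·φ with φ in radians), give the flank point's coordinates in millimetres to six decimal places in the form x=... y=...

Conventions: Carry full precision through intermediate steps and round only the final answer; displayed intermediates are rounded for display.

x=58.088394 y=4.721286

class = single-mesh tooth geometry [base-circle involute, m = 1.978, 52T]
pitch radius r_p = m·N/2 = 1.978·52/2 = 51.428000
base radius r_b = r_p·cos α = 51.428000·cos 20.034° = 48.316066
roll angle φ = 38.647° = 0.67451740 rad
x = r_b·(cos φ + φ·sin φ) = 58.088394
y = r_b·(sin φ − φ·cos φ) = 4.721286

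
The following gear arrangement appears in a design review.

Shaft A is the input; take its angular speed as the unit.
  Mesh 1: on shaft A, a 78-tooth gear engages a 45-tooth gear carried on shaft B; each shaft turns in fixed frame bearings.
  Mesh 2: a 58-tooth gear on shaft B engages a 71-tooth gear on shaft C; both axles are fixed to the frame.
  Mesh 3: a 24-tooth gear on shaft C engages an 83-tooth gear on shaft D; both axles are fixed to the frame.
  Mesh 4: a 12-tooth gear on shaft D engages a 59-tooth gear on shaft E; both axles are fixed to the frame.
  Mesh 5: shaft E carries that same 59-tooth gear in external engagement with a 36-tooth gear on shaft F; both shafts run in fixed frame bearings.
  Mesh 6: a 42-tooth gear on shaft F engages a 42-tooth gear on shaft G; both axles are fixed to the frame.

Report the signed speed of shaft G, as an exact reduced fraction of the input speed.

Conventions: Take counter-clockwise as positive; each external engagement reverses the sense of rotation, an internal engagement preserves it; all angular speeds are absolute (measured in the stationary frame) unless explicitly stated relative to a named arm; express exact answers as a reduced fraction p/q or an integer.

6-mesh fixed-axis compound train (all bearings frame-fixed)
mesh 1 [78T→45T]: |ω|/ω_in = 1×78/45 = 26/15, sense flips to −
mesh 2 [58T→71T]: |ω|/ω_in = (26/15)×58/71 = 1508/1065, sense flips to +
mesh 3 [24T→83T]: |ω|/ω_in = (1508/1065)×24/83 = 12064/29465, sense flips to −
mesh 4 [12T→59T]: |ω|/ω_in = (12064/29465)×12/59 = 144768/1738435, sense flips to +
mesh 5 [59T→36T]: |ω|/ω_in = (144768/1738435)×59/36 = 12064/88395, sense flips to −
mesh 6 [42T→42T]: |ω|/ω_in = (12064/88395)×42/42 = 12064/88395, sense flips to +
signed output speed (× input speed) = 12064/88395

12064/88395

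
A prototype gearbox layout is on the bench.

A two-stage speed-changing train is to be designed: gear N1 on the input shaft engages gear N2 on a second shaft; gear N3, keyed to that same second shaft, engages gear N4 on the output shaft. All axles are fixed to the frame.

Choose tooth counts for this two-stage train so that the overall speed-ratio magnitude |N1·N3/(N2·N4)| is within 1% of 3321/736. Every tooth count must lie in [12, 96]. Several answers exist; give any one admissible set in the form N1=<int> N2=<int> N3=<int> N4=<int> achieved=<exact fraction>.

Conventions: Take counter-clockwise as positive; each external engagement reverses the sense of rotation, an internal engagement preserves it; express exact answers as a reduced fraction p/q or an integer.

2-stage fixed-axis compound train for ratio 3321/736
target = 3321/736 in lowest terms: an exact hit needs N1·N3 = k·3321 and N2·N4 = k·736 for one integer k, every count in [12, 96]; additionally prefer no 1:1 stage (N1 ≠ N2, N3 ≠ N4)
k = 1: N1·N3 = 3321 = 41·81, N2·N4 = 736 = 16·46
achieved = 41·81/(16·46) = 3321/736; |achieved − target| = 0 ≤ 3321/73600 ✓

N1=41 N2=16 N3=81 N4=46 achieved=3321/736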